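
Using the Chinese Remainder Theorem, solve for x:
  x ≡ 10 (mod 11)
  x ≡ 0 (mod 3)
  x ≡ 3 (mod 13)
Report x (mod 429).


Moduli 11, 3, 13 are pairwise coprime; by CRT there is a unique solution modulo M = 11 · 3 · 13 = 429.
Solve pairwise, accumulating the modulus:
  Start with x ≡ 10 (mod 11).
  Combine with x ≡ 0 (mod 3): since gcd(11, 3) = 1, we get a unique residue mod 33.
    Write x = 10 + 11·t and substitute into x ≡ 0 (mod 3): 11·t ≡ 0 − 10 = -10 (mod 3).
    Reduce coefficients mod 3: 2·t ≡ 2 (mod 3).
    The inverse of 2 mod 3 is 2 (since 2·2 = 4 = 1·3 + 1), so t ≡ 2·2 = 4 ≡ 1 (mod 3).
    Then x = 10 + 11·1 = 21, valid modulo lcm(11, 3) = 33: x ≡ 21 (mod 33).
  Combine with x ≡ 3 (mod 13): since gcd(33, 13) = 1, we get a unique residue mod 429.
    Write x = 21 + 33·t and substitute into x ≡ 3 (mod 13): 33·t ≡ 3 − 21 = -18 (mod 13).
    Reduce coefficients mod 13: 7·t ≡ 8 (mod 13).
    The inverse of 7 mod 13 is 2 (since 7·2 = 14 = 1·13 + 1), so t ≡ 2·8 = 16 ≡ 3 (mod 13).
    Then x = 21 + 33·3 = 120, valid modulo lcm(33, 13) = 429: x ≡ 120 (mod 429).
Verify: 120 mod 11 = 10 ✓, 120 mod 3 = 0 ✓, 120 mod 13 = 3 ✓.

x ≡ 120 (mod 429).


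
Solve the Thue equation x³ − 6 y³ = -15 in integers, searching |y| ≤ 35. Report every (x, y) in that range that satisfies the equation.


The equation is x³ - 6y³ = -15. For fixed y, x³ = 6·y³ − 15, so a solution requires the RHS to be a perfect cube.
Strategy: iterate y from -35 to 35, compute RHS = 6·y³ − 15, and check whether it is a (positive or negative) perfect cube.
Check small values of y:
  y = 0: RHS = -15 is not a perfect cube.
  y = 1: RHS = -9 is not a perfect cube.
  y = -1: RHS = -21 is not a perfect cube.
  y = 2: RHS = 33 is not a perfect cube.
  y = -2: RHS = -63 is not a perfect cube.
  y = 3: RHS = 147 is not a perfect cube.
  y = -3: RHS = -177 is not a perfect cube.
Continuing the search up to |y| = 35 finds no solutions either.
No (x, y) in the scanned range satisfies the equation.

No integer solutions with |y| ≤ 35.


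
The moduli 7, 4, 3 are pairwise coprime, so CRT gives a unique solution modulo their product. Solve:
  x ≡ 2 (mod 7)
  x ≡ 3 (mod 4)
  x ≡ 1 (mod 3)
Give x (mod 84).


Moduli 7, 4, 3 are pairwise coprime; by CRT there is a unique solution modulo M = 7 · 4 · 3 = 84.
Solve pairwise, accumulating the modulus:
  Start with x ≡ 2 (mod 7).
  Combine with x ≡ 3 (mod 4): since gcd(7, 4) = 1, we get a unique residue mod 28.
    Write x = 2 + 7·t and substitute into x ≡ 3 (mod 4): 7·t ≡ 3 − 2 = 1 (mod 4).
    Reduce coefficients mod 4: 3·t ≡ 1 (mod 4).
    The inverse of 3 mod 4 is 3 (since 3·3 = 9 = 2·4 + 1), so t ≡ 3·1 = 3 ≡ 3 (mod 4).
    Then x = 2 + 7·3 = 23, valid modulo lcm(7, 4) = 28: x ≡ 23 (mod 28).
  Combine with x ≡ 1 (mod 3): since gcd(28, 3) = 1, we get a unique residue mod 84.
    Write x = 23 + 28·t and substitute into x ≡ 1 (mod 3): 28·t ≡ 1 − 23 = -22 (mod 3).
    Reduce coefficients mod 3: 1·t ≡ 2 (mod 3).
    So t ≡ 2 (mod 3).
    Then x = 23 + 28·2 = 79, valid modulo lcm(28, 3) = 84: x ≡ 79 (mod 84).
Verify: 79 mod 7 = 2 ✓, 79 mod 4 = 3 ✓, 79 mod 3 = 1 ✓.

x ≡ 79 (mod 84).


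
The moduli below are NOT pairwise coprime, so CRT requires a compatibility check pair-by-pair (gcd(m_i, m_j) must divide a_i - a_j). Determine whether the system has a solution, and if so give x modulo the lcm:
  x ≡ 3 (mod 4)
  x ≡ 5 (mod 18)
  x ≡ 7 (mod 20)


Moduli 4, 18, 20 are not pairwise coprime, so CRT works modulo lcm(m_i) when all pairwise compatibility conditions hold.
Pairwise compatibility: gcd(m_i, m_j) must divide a_i - a_j for every pair.
Merge one congruence at a time:
  Start: x ≡ 3 (mod 4).
  Combine with x ≡ 5 (mod 18): gcd(4, 18) = 2; 5 - 3 = 2, which IS divisible by 2, so compatible.
    Write x = 3 + 4·t and substitute into x ≡ 5 (mod 18): 4·t ≡ 5 − 3 = 2 (mod 18).
    Divide the congruence (and modulus) by g = 2: 2·t ≡ 1 (mod 9).
    The inverse of 2 mod 9 is 5 (since 2·5 = 10 = 1·9 + 1), so t ≡ 5·1 = 5 ≡ 5 (mod 9).
    Then x = 3 + 4·5 = 23, valid modulo lcm(4, 18) = 36: x ≡ 23 (mod 36).
  Combine with x ≡ 7 (mod 20): gcd(36, 20) = 4; 7 - 23 = -16, which IS divisible by 4, so compatible.
    Write x = 23 + 36·t and substitute into x ≡ 7 (mod 20): 36·t ≡ 7 − 23 = -16 (mod 20).
    Divide the congruence (and modulus) by g = 4: 9·t ≡ -4 (mod 5).
    Reduce coefficients mod 5: 4·t ≡ 1 (mod 5).
    The inverse of 4 mod 5 is 4 (since 4·4 = 16 = 3·5 + 1), so t ≡ 4·1 = 4 ≡ 4 (mod 5).
    Then x = 23 + 36·4 = 167, valid modulo lcm(36, 20) = 180: x ≡ 167 (mod 180).
Verify: 167 mod 4 = 3, 167 mod 18 = 5, 167 mod 20 = 7.

x ≡ 167 (mod 180).


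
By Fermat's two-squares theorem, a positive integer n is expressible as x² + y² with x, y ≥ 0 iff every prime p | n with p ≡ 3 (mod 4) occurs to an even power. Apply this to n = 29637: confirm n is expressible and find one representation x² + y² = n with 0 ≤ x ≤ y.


Step 1: Factor n = 29637 = 3^2 · 37 · 89.
Step 2: Check the mod-4 condition on each prime factor: 3 ≡ 3 (mod 4), exponent 2 (must be even); 37 ≡ 1 (mod 4), exponent 1; 89 ≡ 1 (mod 4), exponent 1.
All primes ≡ 3 (mod 4) appear to even exponent (or don't appear), so by the two-squares theorem n IS expressible as a sum of two squares.
Step 3: Build a representation. Group n = k² · m with k = 3 and m = 37 · 89 = 3293 (a product of primes ≡ 1 (mod 4)); a representation of m scales to one of n via (k·x)² + (k·y)² = k²(x² + y²). Each prime p ≡ 1 (mod 4) is itself a sum of two squares; find a² by testing p − a² for a perfect square:
  37: 37 − 1² = 36 = 6² ⇒ 37 = 1² + 6².
  89: 89 − 1² = 88, 89 − 2² = 85, 89 − 3² = 80, 89 − 4² = 73, 89 − 5² = 64 = 8² ⇒ 89 = 5² + 8².
  Combine using the Brahmagupta–Fibonacci identity (a² + b²)(c² + d²) = (ac − bd)² + (ad + bc)² = (ac + bd)² + (ad − bc)²:
  37 · 89 = 3293: from (1² + 6²)(5² + 8²), take (1·5 − 6·8, 1·8 + 6·5) = (5 − 48, 8 + 30) = (-43, 38); dropping signs (only squares matter) gives (43, 38); check 43² + 38² = 1849 + 1444 = 3293 ✓.
  Scale by k = 3: (3·43, 3·38) = (129, 114).
Step 4: Order so x ≤ y and verify: 114² + 129² = 12996 + 16641 = 29637 = n. ✓

n = 29637 = 114² + 129² (one valid representation with x ≤ y).


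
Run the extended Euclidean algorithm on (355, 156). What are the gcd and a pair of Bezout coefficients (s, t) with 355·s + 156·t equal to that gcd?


Euclidean algorithm on (355, 156) — divide until remainder is 0:
  355 = 2 · 156 + 43
  156 = 3 · 43 + 27
  43 = 1 · 27 + 16
  27 = 1 · 16 + 11
  16 = 1 · 11 + 5
  11 = 2 · 5 + 1
  5 = 5 · 1 + 0
gcd(355, 156) = 1.
Track Bezout coefficients alongside the remainders: start with r₀ = 355 = a·1 + b·0 (s = 1, t = 0) and r₁ = 156 = a·0 + b·1 (s = 0, t = 1); each new remainder r_{k+1} = r_{k-1} − q_k·r_k inherits s_{k+1} = s_{k-1} − q_k·s_k, t_{k+1} = t_{k-1} − q_k·t_k, so r_k = a·s_k + b·t_k at every step:
  q = 2: r = 43, s = 1 − 2·0 = 1, t = 0 − 2·1 = -2  (check: 355·1 + 156·(-2) = 43)
  q = 3: r = 27, s = 0 − 3·1 = -3, t = 1 − 3·(-2) = 7  (check: 355·(-3) + 156·7 = 27)
  q = 1: r = 16, s = 1 − 1·(-3) = 4, t = -2 − 1·7 = -9  (check: 355·4 + 156·(-9) = 16)
  q = 1: r = 11, s = -3 − 1·4 = -7, t = 7 − 1·(-9) = 16  (check: 355·(-7) + 156·16 = 11)
  q = 1: r = 5, s = 4 − 1·(-7) = 11, t = -9 − 1·16 = -25  (check: 355·11 + 156·(-25) = 5)
  q = 2: r = 1, s = -7 − 2·11 = -29, t = 16 − 2·(-25) = 66  (check: 355·(-29) + 156·66 = 1)
The row with r = 1 (the gcd) gives the Bezout coefficients s = -29, t = 66.
Result: 355 · (-29) + 156 · (66) = 1.

gcd(355, 156) = 1; s = -29, t = 66 (check: 355·(-29) + 156·66 = 1).


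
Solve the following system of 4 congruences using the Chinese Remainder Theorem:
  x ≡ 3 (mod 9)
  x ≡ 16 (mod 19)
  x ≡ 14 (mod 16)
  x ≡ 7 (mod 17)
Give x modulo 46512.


Product of moduli M = 9 · 19 · 16 · 17 = 46512.
Merge one congruence at a time:
  Start: x ≡ 3 (mod 9).
  Combine with x ≡ 16 (mod 19); new modulus lcm = 171.
    Write x = 3 + 9·t and substitute into x ≡ 16 (mod 19): 9·t ≡ 16 − 3 = 13 (mod 19).
    The inverse of 9 mod 19 is 17 (since 9·17 = 153 = 8·19 + 1), so t ≡ 17·13 = 221 ≡ 12 (mod 19).
    Then x = 3 + 9·12 = 111, valid modulo lcm(9, 19) = 171: x ≡ 111 (mod 171).
  Combine with x ≡ 14 (mod 16); new modulus lcm = 2736.
    Write x = 111 + 171·t and substitute into x ≡ 14 (mod 16): 171·t ≡ 14 − 111 = -97 (mod 16).
    Reduce coefficients mod 16: 11·t ≡ 15 (mod 16).
    The inverse of 11 mod 16 is 3 (since 11·3 = 33 = 2·16 + 1), so t ≡ 3·15 = 45 ≡ 13 (mod 16).
    Then x = 111 + 171·13 = 2334, valid modulo lcm(171, 16) = 2736: x ≡ 2334 (mod 2736).
  Combine with x ≡ 7 (mod 17); new modulus lcm = 46512.
    Write x = 2334 + 2736·t and substitute into x ≡ 7 (mod 17): 2736·t ≡ 7 − 2334 = -2327 (mod 17).
    Reduce coefficients mod 17: 16·t ≡ 2 (mod 17).
    The inverse of 16 mod 17 is 16 (since 16·16 = 256 = 15·17 + 1), so t ≡ 16·2 = 32 ≡ 15 (mod 17).
    Then x = 2334 + 2736·15 = 43374, valid modulo lcm(2736, 17) = 46512: x ≡ 43374 (mod 46512).
Verify against each original: 43374 mod 9 = 3, 43374 mod 19 = 16, 43374 mod 16 = 14, 43374 mod 17 = 7.

x ≡ 43374 (mod 46512).


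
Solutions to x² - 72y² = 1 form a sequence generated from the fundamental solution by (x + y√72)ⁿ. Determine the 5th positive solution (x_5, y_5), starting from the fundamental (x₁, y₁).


Step 1: Find the fundamental solution (x₁, y₁) of x² - 72y² = 1.
  Expand √72 as a continued fraction. a₀ = ⌊√72⌋ = 8; iterate m_{k+1} = d_k·a_k − m_k, d_{k+1} = (72 − m_{k+1}²)/d_k, a_{k+1} = ⌊(a₀ + m_{k+1})/d_{k+1}⌋ (starting m₀ = 0, d₀ = 1), with convergents p_k = a_k·p_{k-1} + p_{k-2}, q_k = a_k·q_{k-1} + q_{k-2} (p₋₁ = 1, q₋₁ = 0):
  k = 0: a₀ = 8; p₀/q₀ = 8/1; p₀² − 72·q₀² = 64 − 72 = -8.
  k = 1: m = 8, d = 8, a = ⌊(8 + 8)/8⌋ = 2; p/q = (2·8 + 1)/(2·1 + 0) = 17/2; p² − 72·q² = 289 − 288 = 1.
  The first convergent with p² − 72·q² = 1 gives the fundamental solution (x₁, y₁) = (17, 2).
Step 2: Apply the recurrence (x_{n+1}, y_{n+1}) = (x₁x_n + 72y₁y_n, x₁y_n + y₁x_n) repeatedly.
  From (x_1, y_1) = (17, 2): x_2 = 17·17 + 72·2·2 = 577; y_2 = 17·2 + 2·17 = 68.
  From (x_2, y_2) = (577, 68): x_3 = 17·577 + 72·2·68 = 19601; y_3 = 17·68 + 2·577 = 2310.
  From (x_3, y_3) = (19601, 2310): x_4 = 17·19601 + 72·2·2310 = 665857; y_4 = 17·2310 + 2·19601 = 78472.
  From (x_4, y_4) = (665857, 78472): x_5 = 17·665857 + 72·2·78472 = 22619537; y_5 = 17·78472 + 2·665857 = 2665738.
Step 3: Verify x_5² - 72·y_5² = 511643454094369 - 511643454094368 = 1 (should be 1). ✓

(x_1, y_1) = (17, 2); (x_5, y_5) = (22619537, 2665738).


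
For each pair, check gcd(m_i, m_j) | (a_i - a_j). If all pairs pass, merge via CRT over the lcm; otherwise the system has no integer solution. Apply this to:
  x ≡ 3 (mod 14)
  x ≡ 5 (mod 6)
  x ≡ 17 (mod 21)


Moduli 14, 6, 21 are not pairwise coprime, so CRT works modulo lcm(m_i) when all pairwise compatibility conditions hold.
Pairwise compatibility: gcd(m_i, m_j) must divide a_i - a_j for every pair.
Merge one congruence at a time:
  Start: x ≡ 3 (mod 14).
  Combine with x ≡ 5 (mod 6): gcd(14, 6) = 2; 5 - 3 = 2, which IS divisible by 2, so compatible.
    Write x = 3 + 14·t and substitute into x ≡ 5 (mod 6): 14·t ≡ 5 − 3 = 2 (mod 6).
    Divide the congruence (and modulus) by g = 2: 7·t ≡ 1 (mod 3).
    Reduce coefficients mod 3: 1·t ≡ 1 (mod 3).
    So t ≡ 1 (mod 3).
    Then x = 3 + 14·1 = 17, valid modulo lcm(14, 6) = 42: x ≡ 17 (mod 42).
  Combine with x ≡ 17 (mod 21): gcd(42, 21) = 21; 17 - 17 = 0, which IS divisible by 21, so compatible.
    Write x = 17 + 42·t and substitute into x ≡ 17 (mod 21): 42·t ≡ 17 − 17 = 0 (mod 21).
    Divide the congruence (and modulus) by g = 21: 2·t ≡ 0 (mod 1).
    Modulo 1 every t works; take t = 0.
    Then x = 17 + 42·0 = 17, valid modulo lcm(42, 21) = 42: x ≡ 17 (mod 42).
Verify: 17 mod 14 = 3, 17 mod 6 = 5, 17 mod 21 = 17.

x ≡ 17 (mod 42).


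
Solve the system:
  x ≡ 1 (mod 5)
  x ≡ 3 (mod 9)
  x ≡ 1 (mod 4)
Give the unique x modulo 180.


Moduli 5, 9, 4 are pairwise coprime; by CRT there is a unique solution modulo M = 5 · 9 · 4 = 180.
Solve pairwise, accumulating the modulus:
  Start with x ≡ 1 (mod 5).
  Combine with x ≡ 3 (mod 9): since gcd(5, 9) = 1, we get a unique residue mod 45.
    Write x = 1 + 5·t and substitute into x ≡ 3 (mod 9): 5·t ≡ 3 − 1 = 2 (mod 9).
    The inverse of 5 mod 9 is 2 (since 5·2 = 10 = 1·9 + 1), so t ≡ 2·2 = 4 ≡ 4 (mod 9).
    Then x = 1 + 5·4 = 21, valid modulo lcm(5, 9) = 45: x ≡ 21 (mod 45).
  Combine with x ≡ 1 (mod 4): since gcd(45, 4) = 1, we get a unique residue mod 180.
    Write x = 21 + 45·t and substitute into x ≡ 1 (mod 4): 45·t ≡ 1 − 21 = -20 (mod 4).
    Reduce coefficients mod 4: 1·t ≡ 0 (mod 4).
    So t ≡ 0 (mod 4).
    Then x = 21 + 45·0 = 21, valid modulo lcm(45, 4) = 180: x ≡ 21 (mod 180).
Verify: 21 mod 5 = 1 ✓, 21 mod 9 = 3 ✓, 21 mod 4 = 1 ✓.

x ≡ 21 (mod 180).


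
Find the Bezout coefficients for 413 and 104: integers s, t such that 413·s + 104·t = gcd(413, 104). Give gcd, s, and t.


Euclidean algorithm on (413, 104) — divide until remainder is 0:
  413 = 3 · 104 + 101
  104 = 1 · 101 + 3
  101 = 33 · 3 + 2
  3 = 1 · 2 + 1
  2 = 2 · 1 + 0
gcd(413, 104) = 1.
Track Bezout coefficients alongside the remainders: start with r₀ = 413 = a·1 + b·0 (s = 1, t = 0) and r₁ = 104 = a·0 + b·1 (s = 0, t = 1); each new remainder r_{k+1} = r_{k-1} − q_k·r_k inherits s_{k+1} = s_{k-1} − q_k·s_k, t_{k+1} = t_{k-1} − q_k·t_k, so r_k = a·s_k + b·t_k at every step:
  q = 3: r = 101, s = 1 − 3·0 = 1, t = 0 − 3·1 = -3  (check: 413·1 + 104·(-3) = 101)
  q = 1: r = 3, s = 0 − 1·1 = -1, t = 1 − 1·(-3) = 4  (check: 413·(-1) + 104·4 = 3)
  q = 33: r = 2, s = 1 − 33·(-1) = 34, t = -3 − 33·4 = -135  (check: 413·34 + 104·(-135) = 2)
  q = 1: r = 1, s = -1 − 1·34 = -35, t = 4 − 1·(-135) = 139  (check: 413·(-35) + 104·139 = 1)
The row with r = 1 (the gcd) gives the Bezout coefficients s = -35, t = 139.
Result: 413 · (-35) + 104 · (139) = 1.

gcd(413, 104) = 1; s = -35, t = 139 (check: 413·(-35) + 104·139 = 1).


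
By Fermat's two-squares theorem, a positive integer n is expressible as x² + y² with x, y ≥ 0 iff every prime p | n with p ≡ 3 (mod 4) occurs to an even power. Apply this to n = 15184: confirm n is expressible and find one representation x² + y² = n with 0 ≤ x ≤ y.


Step 1: Factor n = 15184 = 2^4 · 13 · 73.
Step 2: Check the mod-4 condition on each prime factor: 2 = 2 (special); 13 ≡ 1 (mod 4), exponent 1; 73 ≡ 1 (mod 4), exponent 1.
All primes ≡ 3 (mod 4) appear to even exponent (or don't appear), so by the two-squares theorem n IS expressible as a sum of two squares.
Step 3: Build a representation. Group n = k² · m with k = 4 and m = 13 · 73 = 949 (a product of primes ≡ 1 (mod 4)); a representation of m scales to one of n via (k·x)² + (k·y)² = k²(x² + y²). Each prime p ≡ 1 (mod 4) is itself a sum of two squares; find a² by testing p − a² for a perfect square:
  13: 13 − 1² = 12, 13 − 2² = 9 = 3² ⇒ 13 = 2² + 3².
  73: 73 − 1² = 72, 73 − 2² = 69, 73 − 3² = 64 = 8² ⇒ 73 = 3² + 8².
  Combine using the Brahmagupta–Fibonacci identity (a² + b²)(c² + d²) = (ac − bd)² + (ad + bc)² = (ac + bd)² + (ad − bc)²:
  13 · 73 = 949: from (2² + 3²)(3² + 8²), take (2·3 − 3·8, 2·8 + 3·3) = (6 − 24, 16 + 9) = (-18, 25); dropping signs (only squares matter) gives (18, 25); check 18² + 25² = 324 + 625 = 949 ✓.
  Scale by k = 4: (4·18, 4·25) = (72, 100).
Step 4: Order so x ≤ y and verify: 72² + 100² = 5184 + 10000 = 15184 = n. ✓

n = 15184 = 72² + 100² (one valid representation with x ≤ y).


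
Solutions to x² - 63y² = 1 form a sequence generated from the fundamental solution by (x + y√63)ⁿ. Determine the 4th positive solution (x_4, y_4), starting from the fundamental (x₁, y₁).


Step 1: Find the fundamental solution (x₁, y₁) of x² - 63y² = 1.
  Expand √63 as a continued fraction. a₀ = ⌊√63⌋ = 7; iterate m_{k+1} = d_k·a_k − m_k, d_{k+1} = (63 − m_{k+1}²)/d_k, a_{k+1} = ⌊(a₀ + m_{k+1})/d_{k+1}⌋ (starting m₀ = 0, d₀ = 1), with convergents p_k = a_k·p_{k-1} + p_{k-2}, q_k = a_k·q_{k-1} + q_{k-2} (p₋₁ = 1, q₋₁ = 0):
  k = 0: a₀ = 7; p₀/q₀ = 7/1; p₀² − 63·q₀² = 49 − 63 = -14.
  k = 1: m = 7, d = 14, a = ⌊(7 + 7)/14⌋ = 1; p/q = (1·7 + 1)/(1·1 + 0) = 8/1; p² − 63·q² = 64 − 63 = 1.
  The first convergent with p² − 63·q² = 1 gives the fundamental solution (x₁, y₁) = (8, 1).
Step 2: Apply the recurrence (x_{n+1}, y_{n+1}) = (x₁x_n + 63y₁y_n, x₁y_n + y₁x_n) repeatedly.
  From (x_1, y_1) = (8, 1): x_2 = 8·8 + 63·1·1 = 127; y_2 = 8·1 + 1·8 = 16.
  From (x_2, y_2) = (127, 16): x_3 = 8·127 + 63·1·16 = 2024; y_3 = 8·16 + 1·127 = 255.
  From (x_3, y_3) = (2024, 255): x_4 = 8·2024 + 63·1·255 = 32257; y_4 = 8·255 + 1·2024 = 4064.
Step 3: Verify x_4² - 63·y_4² = 1040514049 - 1040514048 = 1 (should be 1). ✓

(x_1, y_1) = (8, 1); (x_4, y_4) = (32257, 4064).


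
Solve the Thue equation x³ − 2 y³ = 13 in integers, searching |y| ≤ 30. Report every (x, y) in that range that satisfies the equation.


The equation is x³ - 2y³ = 13. For fixed y, x³ = 2·y³ + 13, so a solution requires the RHS to be a perfect cube.
Strategy: iterate y from -30 to 30, compute RHS = 2·y³ + 13, and check whether it is a (positive or negative) perfect cube.
Check small values of y:
  y = 0: RHS = 13 is not a perfect cube.
  y = 1: RHS = 15 is not a perfect cube.
  y = -1: RHS = 11 is not a perfect cube.
  y = 2: RHS = 29 is not a perfect cube.
  y = -2: RHS = -3 is not a perfect cube.
  y = 3: RHS = 67 is not a perfect cube.
  y = -3: RHS = -41 is not a perfect cube.
Continuing the search up to |y| = 30 finds no solutions either.
No (x, y) in the scanned range satisfies the equation.

No integer solutions with |y| ≤ 30.


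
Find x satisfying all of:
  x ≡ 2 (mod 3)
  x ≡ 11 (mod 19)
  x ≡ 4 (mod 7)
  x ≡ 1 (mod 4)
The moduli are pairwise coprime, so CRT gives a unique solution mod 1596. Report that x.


Product of moduli M = 3 · 19 · 7 · 4 = 1596.
Merge one congruence at a time:
  Start: x ≡ 2 (mod 3).
  Combine with x ≡ 11 (mod 19); new modulus lcm = 57.
    Write x = 2 + 3·t and substitute into x ≡ 11 (mod 19): 3·t ≡ 11 − 2 = 9 (mod 19).
    The inverse of 3 mod 19 is 13 (since 3·13 = 39 = 2·19 + 1), so t ≡ 13·9 = 117 ≡ 3 (mod 19).
    Then x = 2 + 3·3 = 11, valid modulo lcm(3, 19) = 57: x ≡ 11 (mod 57).
  Combine with x ≡ 4 (mod 7); new modulus lcm = 399.
    Write x = 11 + 57·t and substitute into x ≡ 4 (mod 7): 57·t ≡ 4 − 11 = -7 (mod 7).
    Reduce coefficients mod 7: 1·t ≡ 0 (mod 7).
    So t ≡ 0 (mod 7).
    Then x = 11 + 57·0 = 11, valid modulo lcm(57, 7) = 399: x ≡ 11 (mod 399).
  Combine with x ≡ 1 (mod 4); new modulus lcm = 1596.
    Write x = 11 + 399·t and substitute into x ≡ 1 (mod 4): 399·t ≡ 1 − 11 = -10 (mod 4).
    Reduce coefficients mod 4: 3·t ≡ 2 (mod 4).
    The inverse of 3 mod 4 is 3 (since 3·3 = 9 = 2·4 + 1), so t ≡ 3·2 = 6 ≡ 2 (mod 4).
    Then x = 11 + 399·2 = 809, valid modulo lcm(399, 4) = 1596: x ≡ 809 (mod 1596).
Verify against each original: 809 mod 3 = 2, 809 mod 19 = 11, 809 mod 7 = 4, 809 mod 4 = 1.

x ≡ 809 (mod 1596).


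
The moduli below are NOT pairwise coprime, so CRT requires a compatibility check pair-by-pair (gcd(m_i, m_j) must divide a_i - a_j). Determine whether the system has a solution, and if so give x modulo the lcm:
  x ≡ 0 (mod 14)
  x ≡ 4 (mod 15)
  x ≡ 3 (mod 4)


Moduli 14, 15, 4 are not pairwise coprime, so CRT works modulo lcm(m_i) when all pairwise compatibility conditions hold.
Pairwise compatibility: gcd(m_i, m_j) must divide a_i - a_j for every pair.
Merge one congruence at a time:
  Start: x ≡ 0 (mod 14).
  Combine with x ≡ 4 (mod 15): gcd(14, 15) = 1; 4 - 0 = 4, which IS divisible by 1, so compatible.
    Write x = 0 + 14·t and substitute into x ≡ 4 (mod 15): 14·t ≡ 4 − 0 = 4 (mod 15).
    The inverse of 14 mod 15 is 14 (since 14·14 = 196 = 13·15 + 1), so t ≡ 14·4 = 56 ≡ 11 (mod 15).
    Then x = 0 + 14·11 = 154, valid modulo lcm(14, 15) = 210: x ≡ 154 (mod 210).
  Combine with x ≡ 3 (mod 4): gcd(210, 4) = 2, and 3 - 154 = -151 is NOT divisible by 2.
    ⇒ system is inconsistent (no integer solution).

No solution (the system is inconsistent).


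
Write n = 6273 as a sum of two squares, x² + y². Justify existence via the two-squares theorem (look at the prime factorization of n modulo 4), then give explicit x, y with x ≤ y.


Step 1: Factor n = 6273 = 3^2 · 17 · 41.
Step 2: Check the mod-4 condition on each prime factor: 3 ≡ 3 (mod 4), exponent 2 (must be even); 17 ≡ 1 (mod 4), exponent 1; 41 ≡ 1 (mod 4), exponent 1.
All primes ≡ 3 (mod 4) appear to even exponent (or don't appear), so by the two-squares theorem n IS expressible as a sum of two squares.
Step 3: Build a representation. Group n = k² · m with k = 3 and m = 17 · 41 = 697 (a product of primes ≡ 1 (mod 4)); a representation of m scales to one of n via (k·x)² + (k·y)² = k²(x² + y²). Each prime p ≡ 1 (mod 4) is itself a sum of two squares; find a² by testing p − a² for a perfect square:
  17: 17 − 1² = 16 = 4² ⇒ 17 = 1² + 4².
  41: 41 − 1² = 40, 41 − 2² = 37, 41 − 3² = 32, 41 − 4² = 25 = 5² ⇒ 41 = 4² + 5².
  Combine using the Brahmagupta–Fibonacci identity (a² + b²)(c² + d²) = (ac − bd)² + (ad + bc)² = (ac + bd)² + (ad − bc)²:
  17 · 41 = 697: from (1² + 4²)(4² + 5²), take (1·4 − 4·5, 1·5 + 4·4) = (4 − 20, 5 + 16) = (-16, 21); dropping signs (only squares matter) gives (16, 21); check 16² + 21² = 256 + 441 = 697 ✓.
  Scale by k = 3: (3·16, 3·21) = (48, 63).
Step 4: Order so x ≤ y and verify: 48² + 63² = 2304 + 3969 = 6273 = n. ✓

n = 6273 = 48² + 63² (one valid representation with x ≤ y).


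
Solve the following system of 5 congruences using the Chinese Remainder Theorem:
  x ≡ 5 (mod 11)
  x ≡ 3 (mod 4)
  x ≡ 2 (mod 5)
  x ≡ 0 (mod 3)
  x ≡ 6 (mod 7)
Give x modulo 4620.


Product of moduli M = 11 · 4 · 5 · 3 · 7 = 4620.
Merge one congruence at a time:
  Start: x ≡ 5 (mod 11).
  Combine with x ≡ 3 (mod 4); new modulus lcm = 44.
    Write x = 5 + 11·t and substitute into x ≡ 3 (mod 4): 11·t ≡ 3 − 5 = -2 (mod 4).
    Reduce coefficients mod 4: 3·t ≡ 2 (mod 4).
    The inverse of 3 mod 4 is 3 (since 3·3 = 9 = 2·4 + 1), so t ≡ 3·2 = 6 ≡ 2 (mod 4).
    Then x = 5 + 11·2 = 27, valid modulo lcm(11, 4) = 44: x ≡ 27 (mod 44).
  Combine with x ≡ 2 (mod 5); new modulus lcm = 220.
    Write x = 27 + 44·t and substitute into x ≡ 2 (mod 5): 44·t ≡ 2 − 27 = -25 (mod 5).
    Reduce coefficients mod 5: 4·t ≡ 0 (mod 5).
    The inverse of 4 mod 5 is 4 (since 4·4 = 16 = 3·5 + 1), so t ≡ 4·0 = 0 ≡ 0 (mod 5).
    Then x = 27 + 44·0 = 27, valid modulo lcm(44, 5) = 220: x ≡ 27 (mod 220).
  Combine with x ≡ 0 (mod 3); new modulus lcm = 660.
    Write x = 27 + 220·t and substitute into x ≡ 0 (mod 3): 220·t ≡ 0 − 27 = -27 (mod 3).
    Reduce coefficients mod 3: 1·t ≡ 0 (mod 3).
    So t ≡ 0 (mod 3).
    Then x = 27 + 220·0 = 27, valid modulo lcm(220, 3) = 660: x ≡ 27 (mod 660).
  Combine with x ≡ 6 (mod 7); new modulus lcm = 4620.
    Write x = 27 + 660·t and substitute into x ≡ 6 (mod 7): 660·t ≡ 6 − 27 = -21 (mod 7).
    Reduce coefficients mod 7: 2·t ≡ 0 (mod 7).
    The inverse of 2 mod 7 is 4 (since 2·4 = 8 = 1·7 + 1), so t ≡ 4·0 = 0 ≡ 0 (mod 7).
    Then x = 27 + 660·0 = 27, valid modulo lcm(660, 7) = 4620: x ≡ 27 (mod 4620).
Verify against each original: 27 mod 11 = 5, 27 mod 4 = 3, 27 mod 5 = 2, 27 mod 3 = 0, 27 mod 7 = 6.

x ≡ 27 (mod 4620).


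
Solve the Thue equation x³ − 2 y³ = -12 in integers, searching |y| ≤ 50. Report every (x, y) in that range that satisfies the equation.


The equation is x³ - 2y³ = -12. For fixed y, x³ = 2·y³ − 12, so a solution requires the RHS to be a perfect cube.
Strategy: iterate y from -50 to 50, compute RHS = 2·y³ − 12, and check whether it is a (positive or negative) perfect cube.
Check small values of y:
  y = 0: RHS = -12 is not a perfect cube.
  y = 1: RHS = -10 is not a perfect cube.
  y = -1: RHS = -14 is not a perfect cube.
  y = 2: RHS = 4 is not a perfect cube.
  y = -2: RHS = -28 is not a perfect cube.
  y = 3: RHS = 42 is not a perfect cube.
  y = -3: RHS = -66 is not a perfect cube.
Continuing the search up to |y| = 50 finds no solutions either.
No (x, y) in the scanned range satisfies the equation.

No integer solutions with |y| ≤ 50.


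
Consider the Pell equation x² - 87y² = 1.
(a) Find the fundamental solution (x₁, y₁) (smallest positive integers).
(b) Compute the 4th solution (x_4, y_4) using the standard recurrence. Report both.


Step 1: Find the fundamental solution (x₁, y₁) of x² - 87y² = 1.
  Expand √87 as a continued fraction. a₀ = ⌊√87⌋ = 9; iterate m_{k+1} = d_k·a_k − m_k, d_{k+1} = (87 − m_{k+1}²)/d_k, a_{k+1} = ⌊(a₀ + m_{k+1})/d_{k+1}⌋ (starting m₀ = 0, d₀ = 1), with convergents p_k = a_k·p_{k-1} + p_{k-2}, q_k = a_k·q_{k-1} + q_{k-2} (p₋₁ = 1, q₋₁ = 0):
  k = 0: a₀ = 9; p₀/q₀ = 9/1; p₀² − 87·q₀² = 81 − 87 = -6.
  k = 1: m = 9, d = 6, a = ⌊(9 + 9)/6⌋ = 3; p/q = (3·9 + 1)/(3·1 + 0) = 28/3; p² − 87·q² = 784 − 783 = 1.
  The first convergent with p² − 87·q² = 1 gives the fundamental solution (x₁, y₁) = (28, 3).
Step 2: Apply the recurrence (x_{n+1}, y_{n+1}) = (x₁x_n + 87y₁y_n, x₁y_n + y₁x_n) repeatedly.
  From (x_1, y_1) = (28, 3): x_2 = 28·28 + 87·3·3 = 1567; y_2 = 28·3 + 3·28 = 168.
  From (x_2, y_2) = (1567, 168): x_3 = 28·1567 + 87·3·168 = 87724; y_3 = 28·168 + 3·1567 = 9405.
  From (x_3, y_3) = (87724, 9405): x_4 = 28·87724 + 87·3·9405 = 4910977; y_4 = 28·9405 + 3·87724 = 526512.
Step 3: Verify x_4² - 87·y_4² = 24117695094529 - 24117695094528 = 1 (should be 1). ✓

(x_1, y_1) = (28, 3); (x_4, y_4) = (4910977, 526512).


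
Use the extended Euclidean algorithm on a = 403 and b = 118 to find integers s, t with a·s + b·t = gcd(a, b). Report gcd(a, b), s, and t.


Euclidean algorithm on (403, 118) — divide until remainder is 0:
  403 = 3 · 118 + 49
  118 = 2 · 49 + 20
  49 = 2 · 20 + 9
  20 = 2 · 9 + 2
  9 = 4 · 2 + 1
  2 = 2 · 1 + 0
gcd(403, 118) = 1.
Track Bezout coefficients alongside the remainders: start with r₀ = 403 = a·1 + b·0 (s = 1, t = 0) and r₁ = 118 = a·0 + b·1 (s = 0, t = 1); each new remainder r_{k+1} = r_{k-1} − q_k·r_k inherits s_{k+1} = s_{k-1} − q_k·s_k, t_{k+1} = t_{k-1} − q_k·t_k, so r_k = a·s_k + b·t_k at every step:
  q = 3: r = 49, s = 1 − 3·0 = 1, t = 0 − 3·1 = -3  (check: 403·1 + 118·(-3) = 49)
  q = 2: r = 20, s = 0 − 2·1 = -2, t = 1 − 2·(-3) = 7  (check: 403·(-2) + 118·7 = 20)
  q = 2: r = 9, s = 1 − 2·(-2) = 5, t = -3 − 2·7 = -17  (check: 403·5 + 118·(-17) = 9)
  q = 2: r = 2, s = -2 − 2·5 = -12, t = 7 − 2·(-17) = 41  (check: 403·(-12) + 118·41 = 2)
  q = 4: r = 1, s = 5 − 4·(-12) = 53, t = -17 − 4·41 = -181  (check: 403·53 + 118·(-181) = 1)
The row with r = 1 (the gcd) gives the Bezout coefficients s = 53, t = -181.
Result: 403 · (53) + 118 · (-181) = 1.

gcd(403, 118) = 1; s = 53, t = -181 (check: 403·53 + 118·(-181) = 1).


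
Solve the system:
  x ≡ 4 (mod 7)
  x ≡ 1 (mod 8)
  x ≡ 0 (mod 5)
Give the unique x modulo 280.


Moduli 7, 8, 5 are pairwise coprime; by CRT there is a unique solution modulo M = 7 · 8 · 5 = 280.
Solve pairwise, accumulating the modulus:
  Start with x ≡ 4 (mod 7).
  Combine with x ≡ 1 (mod 8): since gcd(7, 8) = 1, we get a unique residue mod 56.
    Write x = 4 + 7·t and substitute into x ≡ 1 (mod 8): 7·t ≡ 1 − 4 = -3 (mod 8).
    Reduce coefficients mod 8: 7·t ≡ 5 (mod 8).
    The inverse of 7 mod 8 is 7 (since 7·7 = 49 = 6·8 + 1), so t ≡ 7·5 = 35 ≡ 3 (mod 8).
    Then x = 4 + 7·3 = 25, valid modulo lcm(7, 8) = 56: x ≡ 25 (mod 56).
  Combine with x ≡ 0 (mod 5): since gcd(56, 5) = 1, we get a unique residue mod 280.
    Write x = 25 + 56·t and substitute into x ≡ 0 (mod 5): 56·t ≡ 0 − 25 = -25 (mod 5).
    Reduce coefficients mod 5: 1·t ≡ 0 (mod 5).
    So t ≡ 0 (mod 5).
    Then x = 25 + 56·0 = 25, valid modulo lcm(56, 5) = 280: x ≡ 25 (mod 280).
Verify: 25 mod 7 = 4 ✓, 25 mod 8 = 1 ✓, 25 mod 5 = 0 ✓.

x ≡ 25 (mod 280).


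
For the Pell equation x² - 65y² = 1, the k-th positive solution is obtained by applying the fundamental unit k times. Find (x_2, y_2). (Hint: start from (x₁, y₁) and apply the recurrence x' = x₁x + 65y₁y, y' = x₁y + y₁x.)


Step 1: Find the fundamental solution (x₁, y₁) of x² - 65y² = 1.
  Expand √65 as a continued fraction. a₀ = ⌊√65⌋ = 8; iterate m_{k+1} = d_k·a_k − m_k, d_{k+1} = (65 − m_{k+1}²)/d_k, a_{k+1} = ⌊(a₀ + m_{k+1})/d_{k+1}⌋ (starting m₀ = 0, d₀ = 1), with convergents p_k = a_k·p_{k-1} + p_{k-2}, q_k = a_k·q_{k-1} + q_{k-2} (p₋₁ = 1, q₋₁ = 0):
  k = 0: a₀ = 8; p₀/q₀ = 8/1; p₀² − 65·q₀² = 64 − 65 = -1.
  k = 1: m = 8, d = 1, a = ⌊(8 + 8)/1⌋ = 16; p/q = (16·8 + 1)/(16·1 + 0) = 129/16; p² − 65·q² = 16641 − 16640 = 1.
  The first convergent with p² − 65·q² = 1 gives the fundamental solution (x₁, y₁) = (129, 16).
Step 2: Apply the recurrence (x_{n+1}, y_{n+1}) = (x₁x_n + 65y₁y_n, x₁y_n + y₁x_n) repeatedly.
  From (x_1, y_1) = (129, 16): x_2 = 129·129 + 65·16·16 = 33281; y_2 = 129·16 + 16·129 = 4128.
Step 3: Verify x_2² - 65·y_2² = 1107624961 - 1107624960 = 1 (should be 1). ✓

(x_1, y_1) = (129, 16); (x_2, y_2) = (33281, 4128).


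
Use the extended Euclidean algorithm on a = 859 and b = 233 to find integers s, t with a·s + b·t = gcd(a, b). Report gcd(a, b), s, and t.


Euclidean algorithm on (859, 233) — divide until remainder is 0:
  859 = 3 · 233 + 160
  233 = 1 · 160 + 73
  160 = 2 · 73 + 14
  73 = 5 · 14 + 3
  14 = 4 · 3 + 2
  3 = 1 · 2 + 1
  2 = 2 · 1 + 0
gcd(859, 233) = 1.
Track Bezout coefficients alongside the remainders: start with r₀ = 859 = a·1 + b·0 (s = 1, t = 0) and r₁ = 233 = a·0 + b·1 (s = 0, t = 1); each new remainder r_{k+1} = r_{k-1} − q_k·r_k inherits s_{k+1} = s_{k-1} − q_k·s_k, t_{k+1} = t_{k-1} − q_k·t_k, so r_k = a·s_k + b·t_k at every step:
  q = 3: r = 160, s = 1 − 3·0 = 1, t = 0 − 3·1 = -3  (check: 859·1 + 233·(-3) = 160)
  q = 1: r = 73, s = 0 − 1·1 = -1, t = 1 − 1·(-3) = 4  (check: 859·(-1) + 233·4 = 73)
  q = 2: r = 14, s = 1 − 2·(-1) = 3, t = -3 − 2·4 = -11  (check: 859·3 + 233·(-11) = 14)
  q = 5: r = 3, s = -1 − 5·3 = -16, t = 4 − 5·(-11) = 59  (check: 859·(-16) + 233·59 = 3)
  q = 4: r = 2, s = 3 − 4·(-16) = 67, t = -11 − 4·59 = -247  (check: 859·67 + 233·(-247) = 2)
  q = 1: r = 1, s = -16 − 1·67 = -83, t = 59 − 1·(-247) = 306  (check: 859·(-83) + 233·306 = 1)
The row with r = 1 (the gcd) gives the Bezout coefficients s = -83, t = 306.
Result: 859 · (-83) + 233 · (306) = 1.

gcd(859, 233) = 1; s = -83, t = 306 (check: 859·(-83) + 233·306 = 1).


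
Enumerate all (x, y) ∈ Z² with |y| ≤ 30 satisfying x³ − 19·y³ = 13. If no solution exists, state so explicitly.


The equation is x³ - 19y³ = 13. For fixed y, x³ = 19·y³ + 13, so a solution requires the RHS to be a perfect cube.
Strategy: iterate y from -30 to 30, compute RHS = 19·y³ + 13, and check whether it is a (positive or negative) perfect cube.
Check small values of y:
  y = 0: RHS = 13 is not a perfect cube.
  y = 1: RHS = 32 is not a perfect cube.
  y = -1: RHS = -6 is not a perfect cube.
  y = 2: RHS = 165 is not a perfect cube.
  y = -2: RHS = -139 is not a perfect cube.
  y = 3: RHS = 526 is not a perfect cube.
  y = -3: RHS = -500 is not a perfect cube.
Continuing the search up to |y| = 30 finds no solutions either.
No (x, y) in the scanned range satisfies the equation.

No integer solutions with |y| ≤ 30.


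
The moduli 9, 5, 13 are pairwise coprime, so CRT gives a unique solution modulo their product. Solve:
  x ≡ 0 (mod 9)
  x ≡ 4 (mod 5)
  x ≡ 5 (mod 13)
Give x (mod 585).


Moduli 9, 5, 13 are pairwise coprime; by CRT there is a unique solution modulo M = 9 · 5 · 13 = 585.
Solve pairwise, accumulating the modulus:
  Start with x ≡ 0 (mod 9).
  Combine with x ≡ 4 (mod 5): since gcd(9, 5) = 1, we get a unique residue mod 45.
    Write x = 0 + 9·t and substitute into x ≡ 4 (mod 5): 9·t ≡ 4 − 0 = 4 (mod 5).
    Reduce coefficients mod 5: 4·t ≡ 4 (mod 5).
    The inverse of 4 mod 5 is 4 (since 4·4 = 16 = 3·5 + 1), so t ≡ 4·4 = 16 ≡ 1 (mod 5).
    Then x = 0 + 9·1 = 9, valid modulo lcm(9, 5) = 45: x ≡ 9 (mod 45).
  Combine with x ≡ 5 (mod 13): since gcd(45, 13) = 1, we get a unique residue mod 585.
    Write x = 9 + 45·t and substitute into x ≡ 5 (mod 13): 45·t ≡ 5 − 9 = -4 (mod 13).
    Reduce coefficients mod 13: 6·t ≡ 9 (mod 13).
    The inverse of 6 mod 13 is 11 (since 6·11 = 66 = 5·13 + 1), so t ≡ 11·9 = 99 ≡ 8 (mod 13).
    Then x = 9 + 45·8 = 369, valid modulo lcm(45, 13) = 585: x ≡ 369 (mod 585).
Verify: 369 mod 9 = 0 ✓, 369 mod 5 = 4 ✓, 369 mod 13 = 5 ✓.

x ≡ 369 (mod 585).


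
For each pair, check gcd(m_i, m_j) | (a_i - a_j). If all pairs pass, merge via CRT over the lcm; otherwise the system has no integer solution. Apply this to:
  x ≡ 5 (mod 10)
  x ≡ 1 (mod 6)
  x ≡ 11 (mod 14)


Moduli 10, 6, 14 are not pairwise coprime, so CRT works modulo lcm(m_i) when all pairwise compatibility conditions hold.
Pairwise compatibility: gcd(m_i, m_j) must divide a_i - a_j for every pair.
Merge one congruence at a time:
  Start: x ≡ 5 (mod 10).
  Combine with x ≡ 1 (mod 6): gcd(10, 6) = 2; 1 - 5 = -4, which IS divisible by 2, so compatible.
    Write x = 5 + 10·t and substitute into x ≡ 1 (mod 6): 10·t ≡ 1 − 5 = -4 (mod 6).
    Divide the congruence (and modulus) by g = 2: 5·t ≡ -2 (mod 3).
    Reduce coefficients mod 3: 2·t ≡ 1 (mod 3).
    The inverse of 2 mod 3 is 2 (since 2·2 = 4 = 1·3 + 1), so t ≡ 2·1 = 2 ≡ 2 (mod 3).
    Then x = 5 + 10·2 = 25, valid modulo lcm(10, 6) = 30: x ≡ 25 (mod 30).
  Combine with x ≡ 11 (mod 14): gcd(30, 14) = 2; 11 - 25 = -14, which IS divisible by 2, so compatible.
    Write x = 25 + 30·t and substitute into x ≡ 11 (mod 14): 30·t ≡ 11 − 25 = -14 (mod 14).
    Divide the congruence (and modulus) by g = 2: 15·t ≡ -7 (mod 7).
    Reduce coefficients mod 7: 1·t ≡ 0 (mod 7).
    So t ≡ 0 (mod 7).
    Then x = 25 + 30·0 = 25, valid modulo lcm(30, 14) = 210: x ≡ 25 (mod 210).
Verify: 25 mod 10 = 5, 25 mod 6 = 1, 25 mod 14 = 11.

x ≡ 25 (mod 210).


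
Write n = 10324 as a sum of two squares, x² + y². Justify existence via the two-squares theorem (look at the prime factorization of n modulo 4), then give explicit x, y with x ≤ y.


Step 1: Factor n = 10324 = 2^2 · 29 · 89.
Step 2: Check the mod-4 condition on each prime factor: 2 = 2 (special); 29 ≡ 1 (mod 4), exponent 1; 89 ≡ 1 (mod 4), exponent 1.
All primes ≡ 3 (mod 4) appear to even exponent (or don't appear), so by the two-squares theorem n IS expressible as a sum of two squares.
Step 3: Build a representation. Group n = k² · m with k = 2 and m = 29 · 89 = 2581 (a product of primes ≡ 1 (mod 4)); a representation of m scales to one of n via (k·x)² + (k·y)² = k²(x² + y²). Each prime p ≡ 1 (mod 4) is itself a sum of two squares; find a² by testing p − a² for a perfect square:
  29: 29 − 1² = 28, 29 − 2² = 25 = 5² ⇒ 29 = 2² + 5².
  89: 89 − 1² = 88, 89 − 2² = 85, 89 − 3² = 80, 89 − 4² = 73, 89 − 5² = 64 = 8² ⇒ 89 = 5² + 8².
  Combine using the Brahmagupta–Fibonacci identity (a² + b²)(c² + d²) = (ac − bd)² + (ad + bc)² = (ac + bd)² + (ad − bc)²:
  29 · 89 = 2581: from (2² + 5²)(5² + 8²), take (2·5 − 5·8, 2·8 + 5·5) = (10 − 40, 16 + 25) = (-30, 41); dropping signs (only squares matter) gives (30, 41); check 30² + 41² = 900 + 1681 = 2581 ✓.
  Scale by k = 2: (2·30, 2·41) = (60, 82).
Step 4: Order so x ≤ y and verify: 60² + 82² = 3600 + 6724 = 10324 = n. ✓

n = 10324 = 60² + 82² (one valid representation with x ≤ y).


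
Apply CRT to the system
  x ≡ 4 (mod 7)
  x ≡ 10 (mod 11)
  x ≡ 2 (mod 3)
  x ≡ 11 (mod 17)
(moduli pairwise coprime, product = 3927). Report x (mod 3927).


Product of moduli M = 7 · 11 · 3 · 17 = 3927.
Merge one congruence at a time:
  Start: x ≡ 4 (mod 7).
  Combine with x ≡ 10 (mod 11); new modulus lcm = 77.
    Write x = 4 + 7·t and substitute into x ≡ 10 (mod 11): 7·t ≡ 10 − 4 = 6 (mod 11).
    The inverse of 7 mod 11 is 8 (since 7·8 = 56 = 5·11 + 1), so t ≡ 8·6 = 48 ≡ 4 (mod 11).
    Then x = 4 + 7·4 = 32, valid modulo lcm(7, 11) = 77: x ≡ 32 (mod 77).
  Combine with x ≡ 2 (mod 3); new modulus lcm = 231.
    Write x = 32 + 77·t and substitute into x ≡ 2 (mod 3): 77·t ≡ 2 − 32 = -30 (mod 3).
    Reduce coefficients mod 3: 2·t ≡ 0 (mod 3).
    The inverse of 2 mod 3 is 2 (since 2·2 = 4 = 1·3 + 1), so t ≡ 2·0 = 0 ≡ 0 (mod 3).
    Then x = 32 + 77·0 = 32, valid modulo lcm(77, 3) = 231: x ≡ 32 (mod 231).
  Combine with x ≡ 11 (mod 17); new modulus lcm = 3927.
    Write x = 32 + 231·t and substitute into x ≡ 11 (mod 17): 231·t ≡ 11 − 32 = -21 (mod 17).
    Reduce coefficients mod 17: 10·t ≡ 13 (mod 17).
    The inverse of 10 mod 17 is 12 (since 10·12 = 120 = 7·17 + 1), so t ≡ 12·13 = 156 ≡ 3 (mod 17).
    Then x = 32 + 231·3 = 725, valid modulo lcm(231, 17) = 3927: x ≡ 725 (mod 3927).
Verify against each original: 725 mod 7 = 4, 725 mod 11 = 10, 725 mod 3 = 2, 725 mod 17 = 11.

x ≡ 725 (mod 3927).


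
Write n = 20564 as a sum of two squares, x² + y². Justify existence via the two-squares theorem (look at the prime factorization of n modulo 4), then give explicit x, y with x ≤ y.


Step 1: Factor n = 20564 = 2^2 · 53 · 97.
Step 2: Check the mod-4 condition on each prime factor: 2 = 2 (special); 53 ≡ 1 (mod 4), exponent 1; 97 ≡ 1 (mod 4), exponent 1.
All primes ≡ 3 (mod 4) appear to even exponent (or don't appear), so by the two-squares theorem n IS expressible as a sum of two squares.
Step 3: Build a representation. Group n = k² · m with k = 2 and m = 53 · 97 = 5141 (a product of primes ≡ 1 (mod 4)); a representation of m scales to one of n via (k·x)² + (k·y)² = k²(x² + y²). Each prime p ≡ 1 (mod 4) is itself a sum of two squares; find a² by testing p − a² for a perfect square:
  53: 53 − 1² = 52, 53 − 2² = 49 = 7² ⇒ 53 = 2² + 7².
  97: 97 − 1² = 96, 97 − 2² = 93, 97 − 3² = 88, 97 − 4² = 81 = 9² ⇒ 97 = 4² + 9².
  Combine using the Brahmagupta–Fibonacci identity (a² + b²)(c² + d²) = (ac − bd)² + (ad + bc)² = (ac + bd)² + (ad − bc)²:
  53 · 97 = 5141: from (2² + 7²)(4² + 9²), take (2·4 − 7·9, 2·9 + 7·4) = (8 − 63, 18 + 28) = (-55, 46); dropping signs (only squares matter) gives (55, 46); check 55² + 46² = 3025 + 2116 = 5141 ✓.
  Scale by k = 2: (2·55, 2·46) = (110, 92).
Step 4: Order so x ≤ y and verify: 92² + 110² = 8464 + 12100 = 20564 = n. ✓

n = 20564 = 92² + 110² (one valid representation with x ≤ y).


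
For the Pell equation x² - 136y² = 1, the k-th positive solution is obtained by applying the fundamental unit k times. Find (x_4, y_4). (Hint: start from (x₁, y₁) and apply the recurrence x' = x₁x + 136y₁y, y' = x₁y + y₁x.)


Step 1: Find the fundamental solution (x₁, y₁) of x² - 136y² = 1.
  Expand √136 as a continued fraction. a₀ = ⌊√136⌋ = 11; iterate m_{k+1} = d_k·a_k − m_k, d_{k+1} = (136 − m_{k+1}²)/d_k, a_{k+1} = ⌊(a₀ + m_{k+1})/d_{k+1}⌋ (starting m₀ = 0, d₀ = 1), with convergents p_k = a_k·p_{k-1} + p_{k-2}, q_k = a_k·q_{k-1} + q_{k-2} (p₋₁ = 1, q₋₁ = 0):
  k = 0: a₀ = 11; p₀/q₀ = 11/1; p₀² − 136·q₀² = 121 − 136 = -15.
  k = 1: m = 11, d = 15, a = ⌊(11 + 11)/15⌋ = 1; p/q = (1·11 + 1)/(1·1 + 0) = 12/1; p² − 136·q² = 144 − 136 = 8.
  k = 2: m = 4, d = 8, a = ⌊(11 + 4)/8⌋ = 1; p/q = (1·12 + 11)/(1·1 + 1) = 23/2; p² − 136·q² = 529 − 544 = -15.
  k = 3: m = 4, d = 15, a = ⌊(11 + 4)/15⌋ = 1; p/q = (1·23 + 12)/(1·2 + 1) = 35/3; p² − 136·q² = 1225 − 1224 = 1.
  The first convergent with p² − 136·q² = 1 gives the fundamental solution (x₁, y₁) = (35, 3).
Step 2: Apply the recurrence (x_{n+1}, y_{n+1}) = (x₁x_n + 136y₁y_n, x₁y_n + y₁x_n) repeatedly.
  From (x_1, y_1) = (35, 3): x_2 = 35·35 + 136·3·3 = 2449; y_2 = 35·3 + 3·35 = 210.
  From (x_2, y_2) = (2449, 210): x_3 = 35·2449 + 136·3·210 = 171395; y_3 = 35·210 + 3·2449 = 14697.
  From (x_3, y_3) = (171395, 14697): x_4 = 35·171395 + 136·3·14697 = 11995201; y_4 = 35·14697 + 3·171395 = 1028580.
Step 3: Verify x_4² - 136·y_4² = 143884847030401 - 143884847030400 = 1 (should be 1). ✓

(x_1, y_1) = (35, 3); (x_4, y_4) = (11995201, 1028580).
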